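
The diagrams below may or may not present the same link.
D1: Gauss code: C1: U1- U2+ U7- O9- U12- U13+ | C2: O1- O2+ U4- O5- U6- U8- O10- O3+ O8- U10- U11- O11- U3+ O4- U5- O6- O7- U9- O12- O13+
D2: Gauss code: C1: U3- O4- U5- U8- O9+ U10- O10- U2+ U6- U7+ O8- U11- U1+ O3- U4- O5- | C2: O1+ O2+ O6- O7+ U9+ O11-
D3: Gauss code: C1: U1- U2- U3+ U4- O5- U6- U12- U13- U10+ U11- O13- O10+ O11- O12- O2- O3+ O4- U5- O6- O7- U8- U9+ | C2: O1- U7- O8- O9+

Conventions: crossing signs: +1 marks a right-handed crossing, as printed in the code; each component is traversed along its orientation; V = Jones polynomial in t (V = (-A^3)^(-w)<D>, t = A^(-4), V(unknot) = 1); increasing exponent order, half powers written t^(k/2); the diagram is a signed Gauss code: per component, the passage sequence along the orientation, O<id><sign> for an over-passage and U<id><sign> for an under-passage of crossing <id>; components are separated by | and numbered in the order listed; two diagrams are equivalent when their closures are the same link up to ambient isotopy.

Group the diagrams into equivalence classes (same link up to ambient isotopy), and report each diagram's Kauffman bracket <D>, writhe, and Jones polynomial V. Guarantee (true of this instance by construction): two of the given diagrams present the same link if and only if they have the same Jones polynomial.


equivalence classes: {D1, D3} | {D2}
D1 (bracket A^-15 + 2A^-7 - A^-3 + A - A^5; 13 crossings at w = -7): V = t^(-13/2) - t^(-11/2) + t^(-9/2) - 2t^(-7/2) - t^(-3/2)
V(D2) = t^(-7/2) - t^(-5/2) + t^(-3/2) - 2t^(-1/2) - t^(3/2)  (w -3, c 11, <D> = A^-15 + 2A^-7 - A^-3 + A - A^5)
D3 (bracket A^-15 + 2A^-7 - A^-3 + A - A^5; 13 crossings at w = -7): V = t^(-13/2) - t^(-11/2) + t^(-9/2) - 2t^(-7/2) - t^(-3/2)
key observation: 2 classes among 3 diagrams; unequal V(t) rules out equality


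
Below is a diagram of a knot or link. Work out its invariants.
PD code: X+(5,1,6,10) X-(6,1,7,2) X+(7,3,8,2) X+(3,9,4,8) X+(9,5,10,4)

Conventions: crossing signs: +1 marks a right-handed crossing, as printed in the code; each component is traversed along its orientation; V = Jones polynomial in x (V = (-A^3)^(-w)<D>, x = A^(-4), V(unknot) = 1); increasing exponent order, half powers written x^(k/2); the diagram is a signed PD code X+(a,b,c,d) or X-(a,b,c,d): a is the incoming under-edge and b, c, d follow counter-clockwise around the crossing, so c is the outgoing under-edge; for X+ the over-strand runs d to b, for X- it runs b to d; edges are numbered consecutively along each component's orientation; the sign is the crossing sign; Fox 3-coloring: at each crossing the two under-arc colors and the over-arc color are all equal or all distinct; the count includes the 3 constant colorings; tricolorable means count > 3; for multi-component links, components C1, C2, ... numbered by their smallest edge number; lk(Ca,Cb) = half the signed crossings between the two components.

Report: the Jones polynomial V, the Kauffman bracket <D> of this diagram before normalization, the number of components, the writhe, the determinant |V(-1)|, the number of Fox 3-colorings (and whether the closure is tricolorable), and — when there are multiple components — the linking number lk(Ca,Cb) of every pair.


V = x + x^3 - x^4
<D> = A^-7 - A^-3 - A^5 (w = +3)
1 component over 5 crossings, w = +3
9 Fox colorings among 3^5, |V(-1)| = 3: tricolorable
why: the span of V is 3, forcing >= 3 crossings in any diagram


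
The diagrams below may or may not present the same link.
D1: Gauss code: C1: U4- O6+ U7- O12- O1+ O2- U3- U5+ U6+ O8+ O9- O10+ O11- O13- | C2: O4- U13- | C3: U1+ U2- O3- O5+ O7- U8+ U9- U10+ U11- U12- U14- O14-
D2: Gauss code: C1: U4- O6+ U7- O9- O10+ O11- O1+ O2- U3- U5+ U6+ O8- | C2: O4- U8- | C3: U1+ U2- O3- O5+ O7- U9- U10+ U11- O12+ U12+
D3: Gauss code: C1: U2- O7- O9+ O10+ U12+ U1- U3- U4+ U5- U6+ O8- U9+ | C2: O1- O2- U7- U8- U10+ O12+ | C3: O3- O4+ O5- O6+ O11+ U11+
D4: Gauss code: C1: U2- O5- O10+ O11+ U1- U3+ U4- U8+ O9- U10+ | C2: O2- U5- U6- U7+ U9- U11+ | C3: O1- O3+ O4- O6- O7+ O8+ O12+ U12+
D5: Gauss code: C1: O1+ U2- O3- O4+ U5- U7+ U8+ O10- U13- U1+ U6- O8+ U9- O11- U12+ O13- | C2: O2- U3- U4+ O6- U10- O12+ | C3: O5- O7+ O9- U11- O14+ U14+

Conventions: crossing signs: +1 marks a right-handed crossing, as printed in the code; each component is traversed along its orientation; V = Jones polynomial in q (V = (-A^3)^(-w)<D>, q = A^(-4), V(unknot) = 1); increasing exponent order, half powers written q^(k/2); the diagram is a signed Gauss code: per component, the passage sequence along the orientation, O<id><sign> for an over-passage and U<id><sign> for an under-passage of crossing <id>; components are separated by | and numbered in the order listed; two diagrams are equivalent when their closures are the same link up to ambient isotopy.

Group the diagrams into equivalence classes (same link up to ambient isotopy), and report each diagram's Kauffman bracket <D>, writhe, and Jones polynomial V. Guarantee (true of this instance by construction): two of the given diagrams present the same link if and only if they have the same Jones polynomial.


classes: {D1, D2, D5} | {D3, D4}
V(D1) = q^-5 + 2q^-3 + q^-1  [14 crossings, <D> = A^-8 + 2 + A^8, w = -4]
D2 (bracket A^-2 + 2A^6 + A^14; 12 crossings at w = -2): V = q^-5 + 2q^-3 + q^-1
V(D3) = q^-3 + q^-2 + q^-1 + 1  [12 crossings, <D> = 1 + A^4 + A^8 + A^12, w = 0]
D4 (bracket 1 + A^4 + A^8 + A^12; 12 crossings at w = 0): V = q^-3 + q^-2 + q^-1 + 1
V(D5) = q^-5 + 2q^-3 + q^-1  (w -2, c 14, <D> = A^-2 + 2A^6 + A^14)
note: 2 values of V(q) split the 5 diagrams


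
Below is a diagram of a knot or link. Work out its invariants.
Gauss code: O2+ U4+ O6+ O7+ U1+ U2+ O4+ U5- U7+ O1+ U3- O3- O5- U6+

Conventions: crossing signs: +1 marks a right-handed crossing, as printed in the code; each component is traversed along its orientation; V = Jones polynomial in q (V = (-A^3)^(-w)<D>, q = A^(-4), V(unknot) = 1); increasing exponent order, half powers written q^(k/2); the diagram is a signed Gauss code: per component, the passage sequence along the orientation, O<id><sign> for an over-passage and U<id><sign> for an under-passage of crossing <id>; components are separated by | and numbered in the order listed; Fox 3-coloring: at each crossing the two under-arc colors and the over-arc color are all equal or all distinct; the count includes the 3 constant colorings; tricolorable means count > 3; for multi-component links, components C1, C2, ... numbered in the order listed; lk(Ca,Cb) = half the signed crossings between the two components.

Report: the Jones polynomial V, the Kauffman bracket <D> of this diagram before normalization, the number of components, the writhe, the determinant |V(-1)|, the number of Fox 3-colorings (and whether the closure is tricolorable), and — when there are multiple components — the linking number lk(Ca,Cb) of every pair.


Jones polynomial: V(q) = q - q^2 + 2q^3 - q^4 + q^5 - q^6
<D> = A^-15 - A^-11 + A^-7 - 2A^-3 + A - A^5; writhe +3
components 1, writhe +3 (7 crossings)
3-colorings: 3 of 3^7, det 7 — not tricolorable
note: the span of V is 5, forcing >= 5 crossings in any diagram


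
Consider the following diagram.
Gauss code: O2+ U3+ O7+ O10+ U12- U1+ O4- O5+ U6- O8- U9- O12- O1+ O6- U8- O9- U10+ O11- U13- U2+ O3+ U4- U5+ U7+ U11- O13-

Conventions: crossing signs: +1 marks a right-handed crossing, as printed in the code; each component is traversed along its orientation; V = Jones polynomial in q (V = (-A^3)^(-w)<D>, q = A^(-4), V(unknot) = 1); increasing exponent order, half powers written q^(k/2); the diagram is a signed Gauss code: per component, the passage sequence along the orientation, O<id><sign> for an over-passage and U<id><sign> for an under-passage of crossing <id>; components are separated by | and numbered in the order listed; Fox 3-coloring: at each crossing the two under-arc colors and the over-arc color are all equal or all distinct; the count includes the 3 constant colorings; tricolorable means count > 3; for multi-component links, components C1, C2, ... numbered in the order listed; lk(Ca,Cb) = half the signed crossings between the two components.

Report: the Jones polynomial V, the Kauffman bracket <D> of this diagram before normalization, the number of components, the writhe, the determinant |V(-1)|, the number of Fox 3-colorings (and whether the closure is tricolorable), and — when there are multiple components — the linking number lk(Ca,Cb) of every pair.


V(q) = -q^-4 + q^-3 + q^-1
bracket: -A - A^9 + A^13, w = -1
1 component, writhe -1, over 13 crossings
det 3, colorings 9 of 3^13 — tricolorable
observation: the span of V is 3, forcing >= 3 crossings in any diagram


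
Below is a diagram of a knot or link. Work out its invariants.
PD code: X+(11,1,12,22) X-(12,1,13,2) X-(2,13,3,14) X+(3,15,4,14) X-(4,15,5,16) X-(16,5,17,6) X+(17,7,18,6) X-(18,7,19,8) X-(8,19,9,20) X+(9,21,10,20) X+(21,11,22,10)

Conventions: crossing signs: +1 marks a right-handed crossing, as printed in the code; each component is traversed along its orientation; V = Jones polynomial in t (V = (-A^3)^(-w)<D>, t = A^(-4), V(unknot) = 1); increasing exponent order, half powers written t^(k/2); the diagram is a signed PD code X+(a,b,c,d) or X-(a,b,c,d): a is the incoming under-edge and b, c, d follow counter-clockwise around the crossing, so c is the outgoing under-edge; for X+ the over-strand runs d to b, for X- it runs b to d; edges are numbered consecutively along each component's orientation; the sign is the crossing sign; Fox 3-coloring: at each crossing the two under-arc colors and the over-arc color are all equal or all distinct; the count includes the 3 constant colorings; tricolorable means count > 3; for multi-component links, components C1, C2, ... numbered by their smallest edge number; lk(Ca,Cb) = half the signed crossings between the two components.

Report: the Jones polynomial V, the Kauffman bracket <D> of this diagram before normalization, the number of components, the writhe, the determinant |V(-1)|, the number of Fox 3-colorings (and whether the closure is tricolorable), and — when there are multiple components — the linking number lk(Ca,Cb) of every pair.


Jones polynomial: V(t) = 1
<D> = -A^-3; writhe -1
components 1, writhe -1 (11 crossings)
3-colorings: 3 of 3^11, det 1 — not tricolorable
note: det 1 = |V(-1)|; not divisible by 3, so not tricolorable


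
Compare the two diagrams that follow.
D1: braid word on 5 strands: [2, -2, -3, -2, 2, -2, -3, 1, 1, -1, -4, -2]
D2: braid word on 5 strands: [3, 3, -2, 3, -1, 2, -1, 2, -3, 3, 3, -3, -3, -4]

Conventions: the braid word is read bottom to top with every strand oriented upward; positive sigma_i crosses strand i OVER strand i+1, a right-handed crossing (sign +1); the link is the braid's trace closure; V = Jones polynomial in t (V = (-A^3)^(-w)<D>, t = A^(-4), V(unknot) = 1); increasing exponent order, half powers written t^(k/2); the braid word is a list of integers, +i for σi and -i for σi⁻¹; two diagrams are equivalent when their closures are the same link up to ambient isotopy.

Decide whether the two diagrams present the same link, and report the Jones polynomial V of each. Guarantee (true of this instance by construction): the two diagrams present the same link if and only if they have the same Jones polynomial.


equivalent: no
V(D1) = -t^-4 + t^-3 + t^-1  (w -4, c 12, <D> = A^-8 + 1 - A^4)
V(D2) = t^-2 - t^-1 + 2 - 2t + t^2 - t^3 + t^4  (w 0, c 14, <D> = A^-16 - A^-12 + A^-8 - 2A^-4 + 2 - A^4 + A^8)
why: comparing 2 Jones polynomials yields 2 groups


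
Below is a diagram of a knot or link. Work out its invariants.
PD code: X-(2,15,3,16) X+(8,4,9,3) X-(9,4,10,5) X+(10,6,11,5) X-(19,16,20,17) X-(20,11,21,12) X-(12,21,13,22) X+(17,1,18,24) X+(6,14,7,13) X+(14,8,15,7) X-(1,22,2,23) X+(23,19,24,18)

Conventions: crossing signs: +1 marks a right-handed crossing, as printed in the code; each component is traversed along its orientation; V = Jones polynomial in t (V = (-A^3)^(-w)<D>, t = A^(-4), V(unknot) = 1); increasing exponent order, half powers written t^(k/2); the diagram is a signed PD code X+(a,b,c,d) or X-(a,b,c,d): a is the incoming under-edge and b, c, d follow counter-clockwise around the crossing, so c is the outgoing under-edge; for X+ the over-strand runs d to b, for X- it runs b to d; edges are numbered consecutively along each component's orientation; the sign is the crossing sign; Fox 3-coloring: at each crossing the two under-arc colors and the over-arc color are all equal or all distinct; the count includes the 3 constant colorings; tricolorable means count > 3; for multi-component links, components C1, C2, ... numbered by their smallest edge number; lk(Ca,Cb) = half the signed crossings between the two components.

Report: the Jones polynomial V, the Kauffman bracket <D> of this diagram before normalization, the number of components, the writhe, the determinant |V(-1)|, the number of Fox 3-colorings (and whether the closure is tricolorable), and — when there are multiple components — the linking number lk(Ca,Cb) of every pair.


Jones polynomial: V(t) = t^-4 - 3t^-3 + 6t^-2 - 8t^-1 + 9 - 9t + 8t^2 - 5t^3 + 3t^4 - t^5
<D> = -A^-20 + 3A^-16 - 5A^-12 + 8A^-8 - 9A^-4 + 9 - 8A^4 + 6A^8 - 3A^12 + A^16; writhe 0
components 1, writhe 0 (12 crossings)
3-colorings: 3 of 3^12, det 53 — not tricolorable
note: the span of V is 9, forcing >= 9 crossings in any diagram


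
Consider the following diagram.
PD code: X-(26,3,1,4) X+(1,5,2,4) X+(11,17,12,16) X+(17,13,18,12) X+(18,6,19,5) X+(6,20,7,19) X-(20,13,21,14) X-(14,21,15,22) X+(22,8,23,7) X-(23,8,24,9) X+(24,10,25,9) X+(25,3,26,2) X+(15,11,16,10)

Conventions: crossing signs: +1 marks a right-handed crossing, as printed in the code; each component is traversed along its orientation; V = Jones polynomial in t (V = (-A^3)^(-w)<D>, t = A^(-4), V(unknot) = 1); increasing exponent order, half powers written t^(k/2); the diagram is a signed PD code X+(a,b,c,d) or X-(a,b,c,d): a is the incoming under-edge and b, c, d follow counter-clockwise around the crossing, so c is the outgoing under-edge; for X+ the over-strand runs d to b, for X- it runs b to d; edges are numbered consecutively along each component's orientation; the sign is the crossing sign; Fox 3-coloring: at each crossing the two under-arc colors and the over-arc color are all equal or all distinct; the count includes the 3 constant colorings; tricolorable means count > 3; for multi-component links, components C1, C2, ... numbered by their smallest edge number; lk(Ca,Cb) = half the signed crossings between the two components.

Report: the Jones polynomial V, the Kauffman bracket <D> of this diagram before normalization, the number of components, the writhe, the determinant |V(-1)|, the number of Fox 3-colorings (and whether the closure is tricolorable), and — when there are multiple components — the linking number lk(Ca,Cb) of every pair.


Jones polynomial: V(t) = 2t - 2t^2 + 3t^3 - 3t^4 + 2t^5 - 2t^6 + t^7
<D> = -A^-13 + 2A^-9 - 2A^-5 + 3A^-1 - 3A^3 + 2A^7 - 2A^11; writhe +5
components 1, writhe +5 (13 crossings)
3-colorings: 9 of 3^13, det 15 — tricolorable
note: w = +5 shifts under R1 moves; the (-A^3)^(-5) factor cancels that in V


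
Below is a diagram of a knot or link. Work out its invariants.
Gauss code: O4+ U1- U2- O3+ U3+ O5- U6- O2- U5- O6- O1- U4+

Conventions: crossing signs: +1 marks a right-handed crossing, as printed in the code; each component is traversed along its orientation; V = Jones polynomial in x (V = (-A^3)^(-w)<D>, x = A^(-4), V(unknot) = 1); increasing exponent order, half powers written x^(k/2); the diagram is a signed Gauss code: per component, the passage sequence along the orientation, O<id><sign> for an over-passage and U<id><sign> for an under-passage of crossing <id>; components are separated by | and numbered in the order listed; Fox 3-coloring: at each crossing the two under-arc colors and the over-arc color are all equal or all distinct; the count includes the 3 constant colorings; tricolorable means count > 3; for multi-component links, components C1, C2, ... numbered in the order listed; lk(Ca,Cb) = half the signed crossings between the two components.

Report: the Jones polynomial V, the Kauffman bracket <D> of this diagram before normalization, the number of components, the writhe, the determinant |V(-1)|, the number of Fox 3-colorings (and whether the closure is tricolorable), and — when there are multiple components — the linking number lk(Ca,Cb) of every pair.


V = -x^-4 + x^-3 + x^-1
<D> = A^-2 + A^6 - A^10 (w = -2)
1 component over 6 crossings, w = -2
9 Fox colorings among 3^6, |V(-1)| = 3: tricolorable
why: det 3 = |V(-1)|; divisible by 3, so tricolorable


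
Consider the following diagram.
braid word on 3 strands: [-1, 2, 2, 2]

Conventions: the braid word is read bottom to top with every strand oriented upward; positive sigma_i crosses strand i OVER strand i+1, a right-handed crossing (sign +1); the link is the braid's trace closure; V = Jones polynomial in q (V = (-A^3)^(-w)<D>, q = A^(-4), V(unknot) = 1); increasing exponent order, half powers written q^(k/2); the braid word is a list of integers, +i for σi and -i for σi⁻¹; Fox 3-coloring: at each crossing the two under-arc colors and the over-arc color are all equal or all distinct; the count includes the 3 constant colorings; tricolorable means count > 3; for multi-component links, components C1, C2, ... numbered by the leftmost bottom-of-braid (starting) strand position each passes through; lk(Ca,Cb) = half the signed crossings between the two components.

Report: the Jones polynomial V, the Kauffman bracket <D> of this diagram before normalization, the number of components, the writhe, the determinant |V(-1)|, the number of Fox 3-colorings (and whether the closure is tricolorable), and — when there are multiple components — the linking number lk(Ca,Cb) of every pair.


V(q) = q + q^3 - q^4
bracket: -A^-10 + A^-6 + A^2, w = +2
1 component, writhe +2, over 4 crossings
det 3, colorings 9 of 3^4 — tricolorable
observation: V spans 3 powers of q: at least 3 crossings in any diagram


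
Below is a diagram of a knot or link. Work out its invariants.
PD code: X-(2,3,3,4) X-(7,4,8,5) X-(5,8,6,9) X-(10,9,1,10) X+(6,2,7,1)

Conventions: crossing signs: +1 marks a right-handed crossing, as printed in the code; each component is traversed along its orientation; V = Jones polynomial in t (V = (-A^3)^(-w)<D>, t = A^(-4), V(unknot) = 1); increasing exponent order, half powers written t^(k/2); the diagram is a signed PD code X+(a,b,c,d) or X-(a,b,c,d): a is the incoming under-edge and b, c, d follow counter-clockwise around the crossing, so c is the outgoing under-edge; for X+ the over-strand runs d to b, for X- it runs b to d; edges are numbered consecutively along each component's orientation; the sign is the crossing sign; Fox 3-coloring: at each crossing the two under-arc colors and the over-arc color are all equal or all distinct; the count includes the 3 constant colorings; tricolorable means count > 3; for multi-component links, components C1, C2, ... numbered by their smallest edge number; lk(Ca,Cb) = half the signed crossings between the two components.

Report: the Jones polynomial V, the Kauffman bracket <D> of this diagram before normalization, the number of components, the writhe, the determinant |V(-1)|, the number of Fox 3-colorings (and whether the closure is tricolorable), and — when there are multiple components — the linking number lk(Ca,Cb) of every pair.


Jones polynomial: V(t) = 1
<D> = -A^-9; writhe -3
components 1, writhe -3 (5 crossings)
3-colorings: 3 of 3^5, det 1 — not tricolorable
note: w = -3 (over 5 crossings) is diagram-only; (-A^3)^(3) removes it from V


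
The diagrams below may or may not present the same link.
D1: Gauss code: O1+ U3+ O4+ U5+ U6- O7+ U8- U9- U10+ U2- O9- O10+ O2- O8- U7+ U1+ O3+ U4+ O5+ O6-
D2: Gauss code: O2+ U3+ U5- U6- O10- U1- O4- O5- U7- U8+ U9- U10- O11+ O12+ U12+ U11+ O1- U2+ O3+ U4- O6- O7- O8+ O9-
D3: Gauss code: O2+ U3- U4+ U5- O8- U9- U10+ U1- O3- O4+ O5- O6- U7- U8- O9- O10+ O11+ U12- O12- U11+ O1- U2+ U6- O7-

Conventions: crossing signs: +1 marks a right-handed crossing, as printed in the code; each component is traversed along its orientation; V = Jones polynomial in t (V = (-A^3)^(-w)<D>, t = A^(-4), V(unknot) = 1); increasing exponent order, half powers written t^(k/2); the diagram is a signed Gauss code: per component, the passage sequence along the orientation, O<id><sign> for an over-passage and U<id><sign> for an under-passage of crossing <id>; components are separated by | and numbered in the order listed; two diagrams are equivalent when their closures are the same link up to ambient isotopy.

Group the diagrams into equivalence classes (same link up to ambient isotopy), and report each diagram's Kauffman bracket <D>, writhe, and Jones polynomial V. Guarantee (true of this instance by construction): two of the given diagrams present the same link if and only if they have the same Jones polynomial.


classes: {D1} | {D2, D3}
V(D1) = t + t^3 - t^4  [10 crossings, <D> = -A^-10 + A^-6 + A^2, w = +2]
V(D2) = -t^-6 + t^-5 - t^-4 + 2t^-3 - t^-2 + t^-1  (w -2, c 12, <D> = A^-2 - A^2 + 2A^6 - A^10 + A^14 - A^18)
V(D3) = -t^-6 + t^-5 - t^-4 + 2t^-3 - t^-2 + t^-1  [12 crossings, <D> = A^-8 - A^-4 + 2 - A^4 + A^8 - A^12, w = -4]
note: 2 values of V(t) split the 3 diagrams


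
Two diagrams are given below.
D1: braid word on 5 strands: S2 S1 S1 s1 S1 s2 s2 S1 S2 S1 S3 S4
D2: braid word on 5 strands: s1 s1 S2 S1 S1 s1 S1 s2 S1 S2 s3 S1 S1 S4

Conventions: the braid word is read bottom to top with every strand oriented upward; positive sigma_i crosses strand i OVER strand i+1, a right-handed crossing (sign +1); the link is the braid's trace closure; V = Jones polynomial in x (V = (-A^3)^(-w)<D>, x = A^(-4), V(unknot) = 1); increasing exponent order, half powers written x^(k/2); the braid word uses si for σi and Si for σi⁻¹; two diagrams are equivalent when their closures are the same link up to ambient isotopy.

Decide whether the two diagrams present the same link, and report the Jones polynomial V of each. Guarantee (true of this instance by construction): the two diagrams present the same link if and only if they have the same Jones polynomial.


equivalent: yes
V(D1) = -x^-6 + x^-5 - x^-4 + 2x^-3 - x^-2 + x^-1  (w -6, c 12, <D> = A^-14 - A^-10 + 2A^-6 - A^-2 + A^2 - A^6)
V(D2) = -x^-6 + x^-5 - x^-4 + 2x^-3 - x^-2 + x^-1  (w -4, c 14, <D> = A^-8 - A^-4 + 2 - A^4 + A^8 - A^12)
why: one V(x) for all 2 diagrams — one class (guaranteed)


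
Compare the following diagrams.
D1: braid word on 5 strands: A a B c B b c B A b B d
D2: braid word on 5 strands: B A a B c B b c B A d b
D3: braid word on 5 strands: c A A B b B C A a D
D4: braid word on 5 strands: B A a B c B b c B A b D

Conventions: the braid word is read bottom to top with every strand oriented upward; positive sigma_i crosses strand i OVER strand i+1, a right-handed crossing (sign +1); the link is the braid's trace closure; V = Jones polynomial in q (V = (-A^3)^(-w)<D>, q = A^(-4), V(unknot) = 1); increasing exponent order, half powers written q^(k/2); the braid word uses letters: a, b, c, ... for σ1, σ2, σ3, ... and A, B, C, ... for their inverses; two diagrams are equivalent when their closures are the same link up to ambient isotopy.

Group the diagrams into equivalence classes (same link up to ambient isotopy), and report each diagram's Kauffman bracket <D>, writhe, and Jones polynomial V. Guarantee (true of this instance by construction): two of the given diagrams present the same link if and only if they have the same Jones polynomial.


equivalence classes: {D1, D2, D4} | {D3}
D1 (bracket A^-8 + 2 + A^8; 12 crossings at w = 0): V = q^-2 + 2 + q^2
D2 (bracket A^-8 + 2 + A^8; 12 crossings at w = 0): V = q^-2 + 2 + q^2
V(D3) = q^-3 + q^-2 + q^-1 + 1  [10 crossings, <D> = A^-12 + A^-8 + A^-4 + 1, w = -4]
V(D4) = q^-2 + 2 + q^2  (w -2, c 12, <D> = A^-14 + 2A^-6 + A^2)
key observation: comparing 4 Jones polynomials yields 2 groups


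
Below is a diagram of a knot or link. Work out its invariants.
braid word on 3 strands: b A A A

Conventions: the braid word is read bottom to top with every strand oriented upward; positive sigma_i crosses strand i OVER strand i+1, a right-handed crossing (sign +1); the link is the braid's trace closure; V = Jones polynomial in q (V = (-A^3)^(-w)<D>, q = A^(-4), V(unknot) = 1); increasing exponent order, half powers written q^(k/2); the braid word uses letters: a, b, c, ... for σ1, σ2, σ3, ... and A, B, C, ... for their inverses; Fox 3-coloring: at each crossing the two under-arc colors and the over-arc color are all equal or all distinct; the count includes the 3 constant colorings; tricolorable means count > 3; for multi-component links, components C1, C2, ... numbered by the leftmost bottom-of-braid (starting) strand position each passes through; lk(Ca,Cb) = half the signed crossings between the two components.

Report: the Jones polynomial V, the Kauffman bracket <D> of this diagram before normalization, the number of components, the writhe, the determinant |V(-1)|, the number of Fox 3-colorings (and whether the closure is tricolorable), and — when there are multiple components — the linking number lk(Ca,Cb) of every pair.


Jones polynomial: V(q) = -q^-4 + q^-3 + q^-1
<D> = A^-2 + A^6 - A^10; writhe -2
components 1, writhe -2 (4 crossings)
3-colorings: 9 of 3^4, det 3 — tricolorable
note: det 3 = |V(-1)|; divisible by 3, so tricolorable


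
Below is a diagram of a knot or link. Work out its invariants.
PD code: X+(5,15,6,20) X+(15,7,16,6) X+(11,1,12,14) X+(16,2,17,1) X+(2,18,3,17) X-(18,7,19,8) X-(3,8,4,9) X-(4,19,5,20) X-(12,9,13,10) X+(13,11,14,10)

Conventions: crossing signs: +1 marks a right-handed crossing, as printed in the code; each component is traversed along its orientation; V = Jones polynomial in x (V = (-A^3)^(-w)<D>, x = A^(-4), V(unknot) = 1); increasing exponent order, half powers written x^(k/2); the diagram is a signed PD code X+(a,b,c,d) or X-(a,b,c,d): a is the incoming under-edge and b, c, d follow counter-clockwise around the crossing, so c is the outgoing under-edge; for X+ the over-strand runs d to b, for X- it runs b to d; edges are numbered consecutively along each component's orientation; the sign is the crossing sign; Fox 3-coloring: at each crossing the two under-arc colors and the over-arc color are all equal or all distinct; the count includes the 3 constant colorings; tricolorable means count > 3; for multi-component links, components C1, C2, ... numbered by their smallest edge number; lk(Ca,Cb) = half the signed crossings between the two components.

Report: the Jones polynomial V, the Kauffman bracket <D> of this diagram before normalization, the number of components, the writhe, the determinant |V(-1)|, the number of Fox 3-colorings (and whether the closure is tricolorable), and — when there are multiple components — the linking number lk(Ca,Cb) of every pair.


Jones polynomial: V(x) = -x^(1/2) - x^(5/2)
<D> = -A^-4 - A^4; writhe +2
components 2, writhe +2 (10 crossings)
linking number lk(C1,C2) = +1
3-colorings: 3 of 3^10, det 2 — not tricolorable
note: span 2 respects span(V) <= c + mu - 1 = 11 for this 2-component diagram


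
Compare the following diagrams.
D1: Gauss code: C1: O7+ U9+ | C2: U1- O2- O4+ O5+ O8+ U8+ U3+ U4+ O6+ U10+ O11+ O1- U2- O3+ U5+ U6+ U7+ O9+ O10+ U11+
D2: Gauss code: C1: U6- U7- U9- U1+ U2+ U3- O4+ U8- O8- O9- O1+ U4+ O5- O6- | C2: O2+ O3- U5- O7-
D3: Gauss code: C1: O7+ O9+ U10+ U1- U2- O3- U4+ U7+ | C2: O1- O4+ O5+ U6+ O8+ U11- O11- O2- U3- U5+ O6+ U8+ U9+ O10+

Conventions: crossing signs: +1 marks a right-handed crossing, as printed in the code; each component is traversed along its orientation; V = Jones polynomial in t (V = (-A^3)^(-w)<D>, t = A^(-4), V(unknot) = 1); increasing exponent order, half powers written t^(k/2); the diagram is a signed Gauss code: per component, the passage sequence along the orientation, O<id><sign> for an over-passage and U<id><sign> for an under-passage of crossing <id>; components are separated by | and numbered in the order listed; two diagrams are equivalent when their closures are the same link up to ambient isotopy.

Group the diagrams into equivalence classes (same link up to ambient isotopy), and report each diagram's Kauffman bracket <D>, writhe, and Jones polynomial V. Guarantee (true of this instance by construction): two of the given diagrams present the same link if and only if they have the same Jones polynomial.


classes: {D1} | {D2} | {D3}
V(D1) = -t^(3/2) - 2t^(7/2) + t^(9/2) - t^(11/2) + t^(13/2)  [11 crossings, <D> = -A^-5 + A^-1 - A^3 + 2A^7 + A^15, w = +7]
V(D2) = -t^(-5/2) - t^(-1/2)  (w -3, c 9, <D> = A^-7 + A)
V(D3) = -2t^(1/2) + t^(3/2) - 2t^(5/2) + t^(7/2) - t^(9/2) + t^(11/2)  (w +3, c 11, <D> = -A^-13 + A^-9 - A^-5 + 2A^-1 - A^3 + 2A^7)
insight: comparing 3 Jones polynomials yields 3 groups


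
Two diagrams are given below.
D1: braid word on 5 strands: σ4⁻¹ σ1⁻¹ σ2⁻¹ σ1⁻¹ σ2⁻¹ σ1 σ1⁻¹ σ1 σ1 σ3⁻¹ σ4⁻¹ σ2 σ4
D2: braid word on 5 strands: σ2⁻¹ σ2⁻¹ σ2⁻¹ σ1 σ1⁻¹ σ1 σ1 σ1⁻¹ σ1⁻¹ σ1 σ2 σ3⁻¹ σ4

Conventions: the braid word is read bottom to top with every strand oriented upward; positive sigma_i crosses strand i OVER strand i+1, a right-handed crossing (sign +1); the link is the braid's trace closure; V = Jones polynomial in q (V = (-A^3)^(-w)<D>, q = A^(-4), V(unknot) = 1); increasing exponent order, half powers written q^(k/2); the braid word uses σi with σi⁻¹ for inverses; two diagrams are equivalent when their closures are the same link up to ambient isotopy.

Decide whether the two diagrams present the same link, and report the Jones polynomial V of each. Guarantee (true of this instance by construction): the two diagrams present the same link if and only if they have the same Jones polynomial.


equivalent: yes
D1 (bracket A^-7 + A; 13 crossings at w = -3): V = -q^(-5/2) - q^(-1/2)
V(D2) = -q^(-5/2) - q^(-1/2)  [13 crossings, <D> = A^-1 + A^7, w = -1]
observation: all 2 diagrams share one V(q), hence one class


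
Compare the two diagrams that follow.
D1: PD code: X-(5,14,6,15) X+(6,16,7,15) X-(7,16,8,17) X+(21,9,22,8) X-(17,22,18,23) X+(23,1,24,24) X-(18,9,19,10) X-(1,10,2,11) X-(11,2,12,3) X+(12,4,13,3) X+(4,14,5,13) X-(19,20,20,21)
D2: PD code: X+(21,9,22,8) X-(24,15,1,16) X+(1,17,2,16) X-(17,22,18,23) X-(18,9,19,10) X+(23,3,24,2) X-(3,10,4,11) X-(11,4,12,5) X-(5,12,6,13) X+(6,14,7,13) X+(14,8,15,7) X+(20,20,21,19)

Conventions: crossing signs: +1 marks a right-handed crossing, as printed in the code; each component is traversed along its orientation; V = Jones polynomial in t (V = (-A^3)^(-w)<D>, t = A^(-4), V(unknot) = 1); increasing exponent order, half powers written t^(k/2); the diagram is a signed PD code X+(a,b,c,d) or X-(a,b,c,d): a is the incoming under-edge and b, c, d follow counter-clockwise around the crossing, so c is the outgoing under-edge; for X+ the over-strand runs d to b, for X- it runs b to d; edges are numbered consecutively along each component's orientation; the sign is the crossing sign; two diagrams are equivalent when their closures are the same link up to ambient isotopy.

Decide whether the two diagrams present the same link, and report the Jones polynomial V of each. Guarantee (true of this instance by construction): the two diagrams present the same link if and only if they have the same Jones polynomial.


equivalent: yes
D1 (bracket A^-6; 12 crossings at w = -2): V = 1
V(D2) = 1  [12 crossings, <D> = 1, w = 0]
observation: one V(t) for all 2 diagrams — one class (guaranteed)


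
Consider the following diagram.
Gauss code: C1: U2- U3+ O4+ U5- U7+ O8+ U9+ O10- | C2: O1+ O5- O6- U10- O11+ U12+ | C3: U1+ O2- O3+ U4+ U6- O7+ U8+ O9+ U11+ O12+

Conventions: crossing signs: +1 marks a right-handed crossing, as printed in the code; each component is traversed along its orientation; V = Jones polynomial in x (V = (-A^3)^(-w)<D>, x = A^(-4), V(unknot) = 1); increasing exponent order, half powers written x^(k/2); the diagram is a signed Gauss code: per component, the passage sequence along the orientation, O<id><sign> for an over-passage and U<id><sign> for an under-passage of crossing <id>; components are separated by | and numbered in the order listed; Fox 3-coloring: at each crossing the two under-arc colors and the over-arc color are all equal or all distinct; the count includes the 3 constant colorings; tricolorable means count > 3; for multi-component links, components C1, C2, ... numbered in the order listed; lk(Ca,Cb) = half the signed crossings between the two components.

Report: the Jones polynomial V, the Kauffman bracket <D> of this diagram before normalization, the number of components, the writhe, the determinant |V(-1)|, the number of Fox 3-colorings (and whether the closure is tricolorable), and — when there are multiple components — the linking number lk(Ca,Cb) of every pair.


Jones polynomial: V(x) = 1 - x + 3x^2 - 2x^3 + 4x^4 - 3x^5 + 3x^6 - 2x^7 + x^8
<D> = A^-20 - 2A^-16 + 3A^-12 - 3A^-8 + 4A^-4 - 2 + 3A^4 - A^8 + A^12; writhe +4
components 3, writhe +4 (12 crossings)
linking number lk(C1,C2) = -1
lk(C1,C3): +2
lk(C2,C3) = +1
3-colorings: 3 of 3^12, det 20 — not tricolorable
note: the 3 component pairs carry total linking +2


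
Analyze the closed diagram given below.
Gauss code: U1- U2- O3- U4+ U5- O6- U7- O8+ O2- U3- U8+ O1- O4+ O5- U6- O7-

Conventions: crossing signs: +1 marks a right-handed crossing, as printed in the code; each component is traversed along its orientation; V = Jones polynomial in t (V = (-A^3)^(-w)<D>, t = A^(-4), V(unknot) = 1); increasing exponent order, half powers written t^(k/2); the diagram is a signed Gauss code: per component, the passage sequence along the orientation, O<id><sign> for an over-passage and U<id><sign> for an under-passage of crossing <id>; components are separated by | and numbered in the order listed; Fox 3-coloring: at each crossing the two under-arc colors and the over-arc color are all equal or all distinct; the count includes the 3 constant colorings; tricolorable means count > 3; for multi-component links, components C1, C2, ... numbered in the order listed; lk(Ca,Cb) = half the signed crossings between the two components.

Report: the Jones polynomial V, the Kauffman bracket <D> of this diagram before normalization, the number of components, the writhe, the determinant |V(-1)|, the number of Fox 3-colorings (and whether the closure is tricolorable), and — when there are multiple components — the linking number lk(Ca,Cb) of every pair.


V = -t^-6 + t^-5 - t^-4 + 2t^-3 - t^-2 + t^-1
<D> = A^-8 - A^-4 + 2 - A^4 + A^8 - A^12 (w = -4)
1 component over 8 crossings, w = -4
3 Fox colorings among 3^8, |V(-1)| = 7: not tricolorable
why: the span of V is 5, forcing >= 5 crossings in any diagram


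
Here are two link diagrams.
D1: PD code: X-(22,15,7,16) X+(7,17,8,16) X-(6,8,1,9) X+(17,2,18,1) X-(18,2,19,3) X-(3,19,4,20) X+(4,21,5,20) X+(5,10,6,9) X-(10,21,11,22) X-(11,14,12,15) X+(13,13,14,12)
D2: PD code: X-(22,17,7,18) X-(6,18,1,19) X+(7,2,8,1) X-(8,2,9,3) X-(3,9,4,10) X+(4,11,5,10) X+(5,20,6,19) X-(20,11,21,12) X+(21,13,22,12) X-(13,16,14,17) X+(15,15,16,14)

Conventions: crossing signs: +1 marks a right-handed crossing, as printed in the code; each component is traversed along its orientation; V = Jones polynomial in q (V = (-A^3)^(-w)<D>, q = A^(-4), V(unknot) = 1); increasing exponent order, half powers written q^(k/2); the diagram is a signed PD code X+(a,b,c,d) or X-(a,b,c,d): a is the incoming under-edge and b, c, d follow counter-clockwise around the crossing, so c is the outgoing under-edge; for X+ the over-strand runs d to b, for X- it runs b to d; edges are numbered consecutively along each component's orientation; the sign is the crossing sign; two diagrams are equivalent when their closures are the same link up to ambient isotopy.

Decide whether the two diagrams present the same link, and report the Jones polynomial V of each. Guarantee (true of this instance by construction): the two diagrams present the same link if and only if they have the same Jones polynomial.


same link: yes
V(D1) = -q^(-1/2) - q^(1/2)  [11 crossings, <D> = A^-5 + A^-1, w = -1]
D2 (bracket A^-5 + A^-1; 11 crossings at w = -1): V = -q^(-1/2) - q^(1/2)
note: one V(q) for all 2 diagrams — one class (guaranteed)


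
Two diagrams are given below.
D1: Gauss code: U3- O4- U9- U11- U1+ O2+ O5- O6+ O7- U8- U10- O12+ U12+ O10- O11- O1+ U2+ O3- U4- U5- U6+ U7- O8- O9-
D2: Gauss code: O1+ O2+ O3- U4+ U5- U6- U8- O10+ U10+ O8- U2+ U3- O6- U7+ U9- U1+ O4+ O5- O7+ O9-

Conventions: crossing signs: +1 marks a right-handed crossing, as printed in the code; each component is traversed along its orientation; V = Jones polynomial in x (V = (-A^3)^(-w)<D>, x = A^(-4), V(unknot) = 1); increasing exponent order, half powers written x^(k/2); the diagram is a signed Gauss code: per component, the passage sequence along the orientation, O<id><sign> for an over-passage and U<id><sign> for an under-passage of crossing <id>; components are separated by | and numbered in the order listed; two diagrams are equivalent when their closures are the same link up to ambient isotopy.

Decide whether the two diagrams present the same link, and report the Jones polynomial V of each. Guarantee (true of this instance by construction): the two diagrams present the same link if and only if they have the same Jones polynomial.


same link: no
V(D1) = -x^-6 + x^-5 - x^-4 + 2x^-3 - x^-2 + x^-1  [12 crossings, <D> = A^-8 - A^-4 + 2 - A^4 + A^8 - A^12, w = -4]
V(D2) = 1  [10 crossings, <D> = 1, w = 0]
insight: comparing 2 Jones polynomials yields 2 groups


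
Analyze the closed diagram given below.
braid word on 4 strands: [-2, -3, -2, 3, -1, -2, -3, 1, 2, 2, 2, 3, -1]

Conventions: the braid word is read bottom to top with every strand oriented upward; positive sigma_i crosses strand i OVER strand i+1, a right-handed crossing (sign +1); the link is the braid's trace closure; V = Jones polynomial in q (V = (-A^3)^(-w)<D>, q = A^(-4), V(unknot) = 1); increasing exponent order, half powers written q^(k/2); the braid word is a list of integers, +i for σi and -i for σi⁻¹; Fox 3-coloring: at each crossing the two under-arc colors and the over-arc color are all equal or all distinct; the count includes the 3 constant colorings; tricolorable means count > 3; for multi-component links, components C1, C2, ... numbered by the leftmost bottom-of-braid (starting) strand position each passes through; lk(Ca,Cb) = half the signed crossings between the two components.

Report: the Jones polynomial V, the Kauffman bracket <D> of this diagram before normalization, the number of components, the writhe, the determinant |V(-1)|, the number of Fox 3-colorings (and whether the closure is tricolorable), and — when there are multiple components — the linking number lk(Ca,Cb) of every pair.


V = q^-2 + 2 + q^2
<D> = -A^-11 - 2A^-3 - A^5 (w = -1)
3 components over 13 crossings, w = -1
lk(C1,C2): -1
lk(C1,C3) = +1
linking number lk(C2,C3) = 0
3 Fox colorings among 3^13, |V(-1)| = 4: not tricolorable
why: palindromic: swapping q for 1/q fixes V


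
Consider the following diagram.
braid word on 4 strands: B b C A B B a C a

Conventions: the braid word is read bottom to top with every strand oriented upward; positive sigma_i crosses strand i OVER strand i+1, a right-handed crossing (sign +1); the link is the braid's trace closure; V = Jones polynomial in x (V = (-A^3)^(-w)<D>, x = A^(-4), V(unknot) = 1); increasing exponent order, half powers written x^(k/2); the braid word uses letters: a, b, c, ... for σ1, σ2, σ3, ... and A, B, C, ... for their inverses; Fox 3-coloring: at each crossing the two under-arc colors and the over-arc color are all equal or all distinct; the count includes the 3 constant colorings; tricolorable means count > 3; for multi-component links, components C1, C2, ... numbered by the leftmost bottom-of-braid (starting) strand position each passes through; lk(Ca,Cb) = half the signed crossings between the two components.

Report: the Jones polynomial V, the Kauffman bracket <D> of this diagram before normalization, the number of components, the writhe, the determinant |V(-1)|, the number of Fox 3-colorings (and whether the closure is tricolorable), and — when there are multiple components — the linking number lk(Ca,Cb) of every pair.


V = x^-5 + 2x^-3 + x^-1
<D> = -A^-5 - 2A^3 - A^11 (w = -3)
3 components over 9 crossings, w = -3
lk(C1,C2): 0
lk(C1,C3) = -1
linking number lk(C2,C3) = -1
3 Fox colorings among 3^9, |V(-1)| = 4: not tricolorable
why: span 4 respects span(V) <= c + mu - 1 = 11 for this 3-component diagram
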